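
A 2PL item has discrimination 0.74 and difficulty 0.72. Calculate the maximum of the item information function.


For 2PL, max info at theta = b = 0.72
I_max = a^2 / 4 = 0.74^2 / 4
= 0.5476 / 4
I_max = 0.1369

0.1369


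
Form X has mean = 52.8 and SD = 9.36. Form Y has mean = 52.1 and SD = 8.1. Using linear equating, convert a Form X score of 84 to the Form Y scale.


slope = SD_Y / SD_X = 8.1 / 9.36 ~ 0.8654
intercept = mean_Y - slope * mean_X = 52.1 - (8.1 / 9.36) * 52.8 ~ 6.4077
Y = slope * X + intercept. To avoid rounding drift from the rounded slope/intercept, evaluate the equivalent form Y = mean_Y + SD_Y * (X - mean_X) / SD_X at full precision:
Y = 52.1 + 8.1 * (84 - 52.8) / 9.36
Y = 52.1 + 8.1 * 31.2 / 9.36
Y = 52.1 + 252.72 / 9.36
Y = 52.1 + 27.0
Y = 79.1

79.1


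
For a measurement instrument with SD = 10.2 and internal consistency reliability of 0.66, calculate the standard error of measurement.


SEM = SD * sqrt(1 - rxx)
SEM = 10.2 * sqrt(1 - 0.66)
SEM = 10.2 * sqrt(0.34) = 10.2 * 0.583095
SEM = 5.9476

5.9476


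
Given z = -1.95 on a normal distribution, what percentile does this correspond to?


CDF(z) = 0.5 * (1 + erf(z/sqrt(2)))
erf(-1.3789) = -0.9488
CDF = 0.0256
Percentile rank = 0.0256 * 100 = 2.56

2.56


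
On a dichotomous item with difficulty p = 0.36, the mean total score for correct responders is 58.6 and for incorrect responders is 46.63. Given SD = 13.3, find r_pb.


q = 1 - p = 0.64
rpb = ((M1 - M0) / SD) * sqrt(p * q)
rpb = ((58.6 - 46.63) / 13.3) * sqrt(0.36 * 0.64)
rpb = 0.432

0.432


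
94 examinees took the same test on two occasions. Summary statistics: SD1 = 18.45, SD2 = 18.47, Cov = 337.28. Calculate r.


r = cov(X,Y) / (SD_X * SD_Y)
r = 337.28 / (18.45 * 18.47)
r = 337.28 / 340.7715
r = 0.9898

0.9898


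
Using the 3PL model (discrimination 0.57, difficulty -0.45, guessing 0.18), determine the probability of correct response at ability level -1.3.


logit = 0.57*(-1.3 - -0.45) = -0.4845
P* = 1/(1 + exp(--0.4845)) = 0.3812
P = 0.18 + (1 - 0.18) * 0.3812
P = 0.4926

0.4926


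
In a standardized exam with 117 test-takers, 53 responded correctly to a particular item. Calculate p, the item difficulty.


Item difficulty p = number correct / total examinees
p = 53 / 117
p = 0.453

0.453


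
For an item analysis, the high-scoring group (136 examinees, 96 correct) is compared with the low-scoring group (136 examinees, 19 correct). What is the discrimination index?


p_upper = 96/136 = 0.7059
p_lower = 19/136 = 0.1397
D = 0.7059 - 0.1397 = 0.5662

0.5662


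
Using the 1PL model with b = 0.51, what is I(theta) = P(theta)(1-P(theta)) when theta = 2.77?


P = 1/(1+exp(-(2.77-0.51))) = 0.9055
I = P*(1-P) = 0.9055 * 0.0945
I = 0.0856

0.0856


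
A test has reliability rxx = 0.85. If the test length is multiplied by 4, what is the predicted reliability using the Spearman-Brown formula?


r_new = (n * rxx) / (1 + (n-1) * rxx)
r_new = (4 * 0.85) / (1 + 3 * 0.85)
r_new = 3.4 / 3.55
r_new = 0.9577

0.9577


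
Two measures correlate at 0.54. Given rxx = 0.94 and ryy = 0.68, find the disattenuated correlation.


r_corrected = rxy / sqrt(rxx * ryy)
= 0.54 / sqrt(0.94 * 0.68)
= 0.54 / sqrt(0.6392)
= 0.54 / 0.7995
r_corrected = 0.6754

0.6754


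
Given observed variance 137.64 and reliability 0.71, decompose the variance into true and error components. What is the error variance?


var_true = rxx * var_obs = 0.71 * 137.64 = 97.7244
var_error = var_obs - var_true
var_error = 137.64 - 97.7244
var_error = 39.9156

39.9156


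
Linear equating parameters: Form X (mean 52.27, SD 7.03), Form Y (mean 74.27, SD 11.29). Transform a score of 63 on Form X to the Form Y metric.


slope = SD_Y / SD_X = 11.29 / 7.03 ~ 1.606
intercept = mean_Y - slope * mean_X = 74.27 - (11.29 / 7.03) * 52.27 ~ -9.6743
Y = slope * X + intercept. To avoid rounding drift from the rounded slope/intercept, evaluate the equivalent form Y = mean_Y + SD_Y * (X - mean_X) / SD_X at full precision:
Y = 74.27 + 11.29 * (63 - 52.27) / 7.03
Y = 74.27 + 11.29 * 10.73 / 7.03
Y = 74.27 + 121.1417 / 7.03
Y = 74.27 + 17.2321
Y = 91.5021

91.5021


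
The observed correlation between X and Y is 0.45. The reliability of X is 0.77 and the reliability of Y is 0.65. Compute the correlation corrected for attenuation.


r_corrected = rxy / sqrt(rxx * ryy)
= 0.45 / sqrt(0.77 * 0.65)
= 0.45 / sqrt(0.5005)
= 0.45 / 0.70746
r_corrected = 0.6361

0.6361


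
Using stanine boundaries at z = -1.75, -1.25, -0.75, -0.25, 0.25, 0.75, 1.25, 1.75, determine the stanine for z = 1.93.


Stanine boundaries: [-1.75, -1.25, -0.75, -0.25, 0.25, 0.75, 1.25, 1.75]
z = 1.93
Check each boundary:
  z >= -1.75 -> could be stanine 2
  z >= -1.25 -> could be stanine 3
  z >= -0.75 -> could be stanine 4
  z >= -0.25 -> could be stanine 5
  z >= 0.25 -> could be stanine 6
  z >= 0.75 -> could be stanine 7
  z >= 1.25 -> could be stanine 8
  z >= 1.75 -> could be stanine 9
Highest qualifying boundary gives stanine = 9

9


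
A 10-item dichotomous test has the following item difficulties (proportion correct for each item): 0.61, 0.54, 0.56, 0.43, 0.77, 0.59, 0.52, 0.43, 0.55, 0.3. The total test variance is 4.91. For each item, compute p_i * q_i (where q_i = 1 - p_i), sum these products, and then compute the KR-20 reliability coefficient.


For each item, compute p_i * q_i:
  Item 1: 0.61 * 0.39 = 0.2379
  Item 2: 0.54 * 0.46 = 0.2484
  Item 3: 0.56 * 0.44 = 0.2464
  Item 4: 0.43 * 0.57 = 0.2451
  Item 5: 0.77 * 0.23 = 0.1771
  Item 6: 0.59 * 0.41 = 0.2419
  Item 7: 0.52 * 0.48 = 0.2496
  Item 8: 0.43 * 0.57 = 0.2451
  Item 9: 0.55 * 0.45 = 0.2475
  Item 10: 0.3 * 0.7 = 0.21
Sum(p_i * q_i) = 0.2379 + 0.2484 + 0.2464 + 0.2451 + 0.1771 + 0.2419 + 0.2496 + 0.2451 + 0.2475 + 0.21 = 2.349
KR-20 = (k/(k-1)) * (1 - Sum(p_i*q_i) / Var_total)
= (10/9) * (1 - 2.349/4.91)
= 1.1111 * 0.5216
KR-20 = 0.5795

0.5795


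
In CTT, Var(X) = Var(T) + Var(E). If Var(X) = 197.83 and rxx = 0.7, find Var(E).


var_true = rxx * var_obs = 0.7 * 197.83 = 138.481
var_error = var_obs - var_true
var_error = 197.83 - 138.481
var_error = 59.349

59.349


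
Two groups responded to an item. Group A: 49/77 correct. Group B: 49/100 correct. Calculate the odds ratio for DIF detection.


Odds_A = 49/28 = 1.75
Odds_B = 49/51 = 0.9608
OR = Odds_A / Odds_B = 1.75 / 0.9608
Exactly, OR = (49 * 51) / (28 * 49) = 2499 / 1372
OR = 1.8214

1.8214


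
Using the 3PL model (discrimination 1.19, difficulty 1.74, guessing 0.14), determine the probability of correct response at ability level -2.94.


logit = 1.19*(-2.94 - 1.74) = -5.5692
P* = 1/(1 + exp(--5.5692)) = 0.0038
P = 0.14 + (1 - 0.14) * 0.0038
P = 0.1433

0.1433


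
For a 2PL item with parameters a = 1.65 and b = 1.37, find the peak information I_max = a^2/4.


For 2PL, max info at theta = b = 1.37
I_max = a^2 / 4 = 1.65^2 / 4
= 2.7225 / 4
I_max = 0.6806

0.6806


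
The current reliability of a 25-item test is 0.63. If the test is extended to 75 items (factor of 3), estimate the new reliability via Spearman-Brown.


r_new = (n * rxx) / (1 + (n-1) * rxx)
r_new = (3 * 0.63) / (1 + 2 * 0.63)
r_new = 1.89 / 2.26
r_new = 0.8363

0.8363


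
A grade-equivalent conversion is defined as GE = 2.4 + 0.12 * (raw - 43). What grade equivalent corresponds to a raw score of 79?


raw - median = 79 - 43 = 36
slope * diff = 0.12 * 36 = 4.32
GE = 2.4 + 4.32
GE = 6.72

6.72


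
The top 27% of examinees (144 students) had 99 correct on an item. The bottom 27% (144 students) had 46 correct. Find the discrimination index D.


p_upper = 99/144 = 0.6875
p_lower = 46/144 = 0.3194
D = 0.6875 - 0.3194 = 0.3681

0.3681


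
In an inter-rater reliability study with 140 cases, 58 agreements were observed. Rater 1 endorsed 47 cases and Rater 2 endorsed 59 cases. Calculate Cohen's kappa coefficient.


P_o = 58/140 = 0.414286
P_e = (47*59 + 93*81) / 19600 = 0.525816
kappa = (P_o - P_e) / (1 - P_e)
kappa = (0.414286 - 0.525816) / (1 - 0.525816)
kappa = -0.2352

-0.2352


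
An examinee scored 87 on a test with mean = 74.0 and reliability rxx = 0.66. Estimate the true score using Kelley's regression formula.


T_est = rxx * X + (1 - rxx) * mean
T_est = 0.66 * 87 + 0.34 * 74.0
T_est = 57.42 + 25.16
T_est = 82.58

82.58


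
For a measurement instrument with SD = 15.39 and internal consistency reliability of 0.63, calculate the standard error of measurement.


SEM = SD * sqrt(1 - rxx)
SEM = 15.39 * sqrt(1 - 0.63)
SEM = 15.39 * sqrt(0.37) = 15.39 * 0.608276
SEM = 9.3614

9.3614


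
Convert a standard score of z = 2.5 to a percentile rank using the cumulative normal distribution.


CDF(z) = 0.5 * (1 + erf(z/sqrt(2)))
erf(1.7678) = 0.9876
CDF = 0.9938
Percentile rank = 0.9938 * 100 = 99.38

99.38


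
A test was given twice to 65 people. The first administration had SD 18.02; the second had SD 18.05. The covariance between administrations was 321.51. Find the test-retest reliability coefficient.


r = cov(X,Y) / (SD_X * SD_Y)
r = 321.51 / (18.02 * 18.05)
r = 321.51 / 325.261
r = 0.9885

0.9885


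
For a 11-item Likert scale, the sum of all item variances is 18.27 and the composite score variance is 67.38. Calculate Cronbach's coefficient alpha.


alpha = (k/(k-1)) * (1 - sum(si^2)/s_total^2)
= (11/10) * (1 - 18.27/67.38)
alpha = 0.8017

0.8017


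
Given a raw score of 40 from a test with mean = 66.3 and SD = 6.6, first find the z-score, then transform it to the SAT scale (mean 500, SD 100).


z = (X - mean) / SD = (40 - 66.3) / 6.6
z = -26.3 / 6.6
z = -3.9848
SAT-scale = SAT = 500 + 100z
Carry z at full precision (z = -26.3 / 6.6) into the conversion:
SAT-scale = 500 + 100 * (-26.3 / 6.6) = 500 + -2630 / 6.6
SAT-scale = 500 + -398.4848
SAT-scale = 101.5152

101.5152


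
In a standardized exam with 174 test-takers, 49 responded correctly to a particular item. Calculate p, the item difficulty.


Item difficulty p = number correct / total examinees
p = 49 / 174
p = 0.2816

0.2816


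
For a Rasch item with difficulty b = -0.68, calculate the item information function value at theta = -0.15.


P = 1/(1+exp(-(-0.15--0.68))) = 0.6295
I = P*(1-P) = 0.6295 * 0.3705
I = 0.2332

0.2332


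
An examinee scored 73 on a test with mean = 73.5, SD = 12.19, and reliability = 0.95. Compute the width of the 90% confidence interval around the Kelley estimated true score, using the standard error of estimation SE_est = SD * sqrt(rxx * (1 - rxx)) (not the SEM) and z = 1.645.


True score estimate = 0.95*73 + 0.05*73.5 = 73.025
SE_est = SD * sqrt(rxx * (1 - rxx)) = 12.19 * sqrt(0.95 * 0.05) = 12.19 * sqrt(0.0475) = 2.656749
CI = T_est +/- z * SE_est, so width = 2 * z * SE_est = 2 * 1.645 * 2.656749
Width = 8.7407

8.7407


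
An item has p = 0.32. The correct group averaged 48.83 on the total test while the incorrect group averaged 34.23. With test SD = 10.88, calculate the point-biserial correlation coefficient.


q = 1 - p = 0.68
rpb = ((M1 - M0) / SD) * sqrt(p * q)
rpb = ((48.83 - 34.23) / 10.88) * sqrt(0.32 * 0.68)
rpb = 0.626

0.626


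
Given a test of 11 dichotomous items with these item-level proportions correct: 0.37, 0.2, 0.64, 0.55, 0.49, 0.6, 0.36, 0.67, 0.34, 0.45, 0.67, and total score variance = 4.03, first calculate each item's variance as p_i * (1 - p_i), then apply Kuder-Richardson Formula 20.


For each item, compute p_i * q_i:
  Item 1: 0.37 * 0.63 = 0.2331
  Item 2: 0.2 * 0.8 = 0.16
  Item 3: 0.64 * 0.36 = 0.2304
  Item 4: 0.55 * 0.45 = 0.2475
  Item 5: 0.49 * 0.51 = 0.2499
  Item 6: 0.6 * 0.4 = 0.24
  Item 7: 0.36 * 0.64 = 0.2304
  Item 8: 0.67 * 0.33 = 0.2211
  Item 9: 0.34 * 0.66 = 0.2244
  Item 10: 0.45 * 0.55 = 0.2475
  Item 11: 0.67 * 0.33 = 0.2211
Sum(p_i * q_i) = 0.2331 + 0.16 + 0.2304 + 0.2475 + 0.2499 + 0.24 + 0.2304 + 0.2211 + 0.2244 + 0.2475 + 0.2211 = 2.5054
KR-20 = (k/(k-1)) * (1 - Sum(p_i*q_i) / Var_total)
= (11/10) * (1 - 2.5054/4.03)
= 1.1 * 0.3783
KR-20 = 0.4161

0.4161


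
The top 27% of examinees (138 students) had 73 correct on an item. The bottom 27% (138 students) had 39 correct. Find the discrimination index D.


p_upper = 73/138 = 0.529
p_lower = 39/138 = 0.2826
D = 0.529 - 0.2826 = 0.2464

0.2464


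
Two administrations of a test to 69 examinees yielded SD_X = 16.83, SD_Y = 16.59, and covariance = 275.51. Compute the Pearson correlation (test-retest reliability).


r = cov(X,Y) / (SD_X * SD_Y)
r = 275.51 / (16.83 * 16.59)
r = 275.51 / 279.2097
r = 0.9867

0.9867


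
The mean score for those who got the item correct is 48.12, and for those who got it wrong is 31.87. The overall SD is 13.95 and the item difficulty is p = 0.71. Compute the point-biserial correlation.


q = 1 - p = 0.29
rpb = ((M1 - M0) / SD) * sqrt(p * q)
rpb = ((48.12 - 31.87) / 13.95) * sqrt(0.71 * 0.29)
rpb = 0.5286

0.5286


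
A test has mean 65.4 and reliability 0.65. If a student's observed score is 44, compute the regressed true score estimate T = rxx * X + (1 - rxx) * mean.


T_est = rxx * X + (1 - rxx) * mean
T_est = 0.65 * 44 + 0.35 * 65.4
T_est = 28.6 + 22.89
T_est = 51.49

51.49


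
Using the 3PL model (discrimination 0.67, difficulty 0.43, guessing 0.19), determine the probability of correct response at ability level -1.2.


logit = 0.67*(-1.2 - 0.43) = -1.0921
P* = 1/(1 + exp(--1.0921)) = 0.2512
P = 0.19 + (1 - 0.19) * 0.2512
P = 0.3935

0.3935


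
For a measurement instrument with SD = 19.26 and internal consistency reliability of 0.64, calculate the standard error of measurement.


SEM = SD * sqrt(1 - rxx)
SEM = 19.26 * sqrt(1 - 0.64)
SEM = 19.26 * sqrt(0.36) = 19.26 * 0.6
SEM = 11.556

11.556


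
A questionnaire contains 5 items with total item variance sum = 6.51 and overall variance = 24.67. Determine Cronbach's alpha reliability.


alpha = (k/(k-1)) * (1 - sum(si^2)/s_total^2)
= (5/4) * (1 - 6.51/24.67)
alpha = 0.9201

0.9201


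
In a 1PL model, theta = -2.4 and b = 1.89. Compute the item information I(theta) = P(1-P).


P = 1/(1+exp(-(-2.4-1.89))) = 0.0135
I = P*(1-P) = 0.0135 * 0.9865
I = 0.0133

0.0133


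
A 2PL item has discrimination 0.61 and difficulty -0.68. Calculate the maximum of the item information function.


For 2PL, max info at theta = b = -0.68
I_max = a^2 / 4 = 0.61^2 / 4
= 0.3721 / 4
I_max = 0.093

0.093


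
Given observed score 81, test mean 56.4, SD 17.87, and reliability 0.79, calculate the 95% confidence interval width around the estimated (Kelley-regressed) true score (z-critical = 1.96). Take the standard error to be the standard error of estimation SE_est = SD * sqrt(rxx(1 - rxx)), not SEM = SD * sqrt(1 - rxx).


True score estimate = 0.79*81 + 0.21*56.4 = 75.834
SE_est = SD * sqrt(rxx * (1 - rxx)) = 17.87 * sqrt(0.79 * 0.21) = 17.87 * sqrt(0.1659) = 7.278598
CI = T_est +/- z * SE_est, so width = 2 * z * SE_est = 2 * 1.96 * 7.278598
Width = 28.5321

28.5321


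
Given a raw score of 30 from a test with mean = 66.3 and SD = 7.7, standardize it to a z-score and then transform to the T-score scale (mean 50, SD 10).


z = (X - mean) / SD = (30 - 66.3) / 7.7
z = -36.3 / 7.7
z = -4.7143
T-score = T = 50 + 10z
Carry z at full precision (z = -36.3 / 7.7) into the conversion:
T-score = 50 + 10 * (-36.3 / 7.7) = 50 + -363 / 7.7
T-score = 50 + -47.1429
T-score = 2.8571

2.8571


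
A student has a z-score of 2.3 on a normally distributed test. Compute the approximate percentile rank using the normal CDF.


CDF(z) = 0.5 * (1 + erf(z/sqrt(2)))
erf(1.6263) = 0.9786
CDF = 0.9893
Percentile rank = 0.9893 * 100 = 98.93

98.93


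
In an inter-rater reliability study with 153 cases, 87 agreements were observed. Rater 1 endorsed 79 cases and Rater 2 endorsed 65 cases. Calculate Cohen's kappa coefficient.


P_o = 87/153 = 0.568627
P_e = (79*65 + 74*88) / 23409 = 0.497544
kappa = (P_o - P_e) / (1 - P_e)
kappa = (0.568627 - 0.497544) / (1 - 0.497544)
kappa = 0.1415

0.1415


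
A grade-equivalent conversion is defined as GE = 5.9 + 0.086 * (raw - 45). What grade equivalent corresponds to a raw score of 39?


raw - median = 39 - 45 = -6
slope * diff = 0.086 * -6 = -0.516
GE = 5.9 + -0.516
GE = 5.384

5.384


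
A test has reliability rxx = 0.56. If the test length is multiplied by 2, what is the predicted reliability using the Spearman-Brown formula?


r_new = (n * rxx) / (1 + (n-1) * rxx)
r_new = (2 * 0.56) / (1 + 1 * 0.56)
r_new = 1.12 / 1.56
r_new = 0.7179

0.7179


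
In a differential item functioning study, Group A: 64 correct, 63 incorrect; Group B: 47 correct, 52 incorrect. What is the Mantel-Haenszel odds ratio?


Odds_A = 64/63 = 1.0159
Odds_B = 47/52 = 0.9038
OR = Odds_A / Odds_B = 1.0159 / 0.9038
Exactly, OR = (64 * 52) / (63 * 47) = 3328 / 2961
OR = 1.1239

1.1239


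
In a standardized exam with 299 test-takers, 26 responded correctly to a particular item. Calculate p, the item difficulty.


Item difficulty p = number correct / total examinees
p = 26 / 299
p = 0.087

0.087


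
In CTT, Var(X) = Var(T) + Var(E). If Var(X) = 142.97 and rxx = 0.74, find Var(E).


var_true = rxx * var_obs = 0.74 * 142.97 = 105.7978
var_error = var_obs - var_true
var_error = 142.97 - 105.7978
var_error = 37.1722

37.1722


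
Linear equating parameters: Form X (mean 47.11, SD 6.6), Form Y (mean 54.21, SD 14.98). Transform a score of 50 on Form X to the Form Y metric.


slope = SD_Y / SD_X = 14.98 / 6.6 ~ 2.2697
intercept = mean_Y - slope * mean_X = 54.21 - (14.98 / 6.6) * 47.11 ~ -52.7154
Y = slope * X + intercept. To avoid rounding drift from the rounded slope/intercept, evaluate the equivalent form Y = mean_Y + SD_Y * (X - mean_X) / SD_X at full precision:
Y = 54.21 + 14.98 * (50 - 47.11) / 6.6
Y = 54.21 + 14.98 * 2.89 / 6.6
Y = 54.21 + 43.2922 / 6.6
Y = 54.21 + 6.5594
Y = 60.7694

60.7694


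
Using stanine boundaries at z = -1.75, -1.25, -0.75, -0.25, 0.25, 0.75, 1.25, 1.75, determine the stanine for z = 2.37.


Stanine boundaries: [-1.75, -1.25, -0.75, -0.25, 0.25, 0.75, 1.25, 1.75]
z = 2.37
Check each boundary:
  z >= -1.75 -> could be stanine 2
  z >= -1.25 -> could be stanine 3
  z >= -0.75 -> could be stanine 4
  z >= -0.25 -> could be stanine 5
  z >= 0.25 -> could be stanine 6
  z >= 0.75 -> could be stanine 7
  z >= 1.25 -> could be stanine 8
  z >= 1.75 -> could be stanine 9
Highest qualifying boundary gives stanine = 9

9


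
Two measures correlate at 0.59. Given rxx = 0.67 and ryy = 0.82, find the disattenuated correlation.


r_corrected = rxy / sqrt(rxx * ryy)
= 0.59 / sqrt(0.67 * 0.82)
= 0.59 / sqrt(0.5494)
= 0.59 / 0.741215
r_corrected = 0.796

0.796


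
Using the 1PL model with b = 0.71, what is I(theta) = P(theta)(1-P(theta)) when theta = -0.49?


P = 1/(1+exp(-(-0.49-0.71))) = 0.2315
I = P*(1-P) = 0.2315 * 0.7685
I = 0.1779

0.1779


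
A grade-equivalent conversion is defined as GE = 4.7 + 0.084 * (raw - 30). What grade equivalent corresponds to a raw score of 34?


raw - median = 34 - 30 = 4
slope * diff = 0.084 * 4 = 0.336
GE = 4.7 + 0.336
GE = 5.036

5.036


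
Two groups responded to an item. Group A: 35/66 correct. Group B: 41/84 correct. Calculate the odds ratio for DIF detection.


Odds_A = 35/31 = 1.129
Odds_B = 41/43 = 0.9535
OR = Odds_A / Odds_B = 1.129 / 0.9535
Exactly, OR = (35 * 43) / (31 * 41) = 1505 / 1271
OR = 1.1841

1.1841


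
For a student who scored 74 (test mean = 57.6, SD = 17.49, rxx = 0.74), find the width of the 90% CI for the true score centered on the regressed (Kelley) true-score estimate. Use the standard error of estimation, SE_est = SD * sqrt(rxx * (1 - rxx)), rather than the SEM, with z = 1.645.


True score estimate = 0.74*74 + 0.26*57.6 = 69.736
SE_est = SD * sqrt(rxx * (1 - rxx)) = 17.49 * sqrt(0.74 * 0.26) = 17.49 * sqrt(0.1924) = 7.671713
CI = T_est +/- z * SE_est, so width = 2 * z * SE_est = 2 * 1.645 * 7.671713
Width = 25.2399

25.2399


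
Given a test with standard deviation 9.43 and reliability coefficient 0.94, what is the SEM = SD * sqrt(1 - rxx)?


SEM = SD * sqrt(1 - rxx)
SEM = 9.43 * sqrt(1 - 0.94)
SEM = 9.43 * sqrt(0.06) = 9.43 * 0.244949
SEM = 2.3099

2.3099


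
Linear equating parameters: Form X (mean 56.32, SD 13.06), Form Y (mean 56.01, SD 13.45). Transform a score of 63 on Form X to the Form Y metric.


slope = SD_Y / SD_X = 13.45 / 13.06 ~ 1.0299
intercept = mean_Y - slope * mean_X = 56.01 - (13.45 / 13.06) * 56.32 ~ -1.9918
Y = slope * X + intercept. To avoid rounding drift from the rounded slope/intercept, evaluate the equivalent form Y = mean_Y + SD_Y * (X - mean_X) / SD_X at full precision:
Y = 56.01 + 13.45 * (63 - 56.32) / 13.06
Y = 56.01 + 13.45 * 6.68 / 13.06
Y = 56.01 + 89.846 / 13.06
Y = 56.01 + 6.8795
Y = 62.8895

62.8895


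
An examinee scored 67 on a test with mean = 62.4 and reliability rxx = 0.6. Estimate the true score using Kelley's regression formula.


T_est = rxx * X + (1 - rxx) * mean
T_est = 0.6 * 67 + 0.4 * 62.4
T_est = 40.2 + 24.96
T_est = 65.16

65.16


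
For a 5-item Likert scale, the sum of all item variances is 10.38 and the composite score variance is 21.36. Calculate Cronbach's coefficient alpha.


alpha = (k/(k-1)) * (1 - sum(si^2)/s_total^2)
= (5/4) * (1 - 10.38/21.36)
alpha = 0.6426

0.6426


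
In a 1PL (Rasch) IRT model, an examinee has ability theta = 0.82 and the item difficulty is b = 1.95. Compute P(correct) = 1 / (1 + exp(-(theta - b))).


theta - b = 0.82 - 1.95 = -1.13
exp(-(theta - b)) = exp(1.13) = 3.0957
P = 1 / (1 + 3.0957)
P = 0.2442

0.2442


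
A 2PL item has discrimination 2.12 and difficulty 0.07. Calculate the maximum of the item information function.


For 2PL, max info at theta = b = 0.07
I_max = a^2 / 4 = 2.12^2 / 4
= 4.4944 / 4
I_max = 1.1236

1.1236


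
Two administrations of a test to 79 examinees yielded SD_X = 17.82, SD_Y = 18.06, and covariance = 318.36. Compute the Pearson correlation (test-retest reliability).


r = cov(X,Y) / (SD_X * SD_Y)
r = 318.36 / (17.82 * 18.06)
r = 318.36 / 321.8292
r = 0.9892

0.9892


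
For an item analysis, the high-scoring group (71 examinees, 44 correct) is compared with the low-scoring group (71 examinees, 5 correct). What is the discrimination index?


p_upper = 44/71 = 0.6197
p_lower = 5/71 = 0.0704
D = 0.6197 - 0.0704 = 0.5493

0.5493


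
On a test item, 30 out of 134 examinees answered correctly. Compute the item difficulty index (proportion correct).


Item difficulty p = number correct / total examinees
p = 30 / 134
p = 0.2239

0.2239


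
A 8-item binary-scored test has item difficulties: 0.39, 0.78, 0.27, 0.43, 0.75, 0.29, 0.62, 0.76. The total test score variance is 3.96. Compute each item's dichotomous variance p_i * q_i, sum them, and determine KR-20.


For each item, compute p_i * q_i:
  Item 1: 0.39 * 0.61 = 0.2379
  Item 2: 0.78 * 0.22 = 0.1716
  Item 3: 0.27 * 0.73 = 0.1971
  Item 4: 0.43 * 0.57 = 0.2451
  Item 5: 0.75 * 0.25 = 0.1875
  Item 6: 0.29 * 0.71 = 0.2059
  Item 7: 0.62 * 0.38 = 0.2356
  Item 8: 0.76 * 0.24 = 0.1824
Sum(p_i * q_i) = 0.2379 + 0.1716 + 0.1971 + 0.2451 + 0.1875 + 0.2059 + 0.2356 + 0.1824 = 1.6631
KR-20 = (k/(k-1)) * (1 - Sum(p_i*q_i) / Var_total)
= (8/7) * (1 - 1.6631/3.96)
= 1.1429 * 0.58
KR-20 = 0.6629

0.6629


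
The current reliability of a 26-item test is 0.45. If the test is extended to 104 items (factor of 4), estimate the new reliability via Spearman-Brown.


r_new = (n * rxx) / (1 + (n-1) * rxx)
r_new = (4 * 0.45) / (1 + 3 * 0.45)
r_new = 1.8 / 2.35
r_new = 0.766

0.766


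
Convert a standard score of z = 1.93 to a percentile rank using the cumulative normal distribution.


CDF(z) = 0.5 * (1 + erf(z/sqrt(2)))
erf(1.3647) = 0.9464
CDF = 0.9732
Percentile rank = 0.9732 * 100 = 97.32

97.32


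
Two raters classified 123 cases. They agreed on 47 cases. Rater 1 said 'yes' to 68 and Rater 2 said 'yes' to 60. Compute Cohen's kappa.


P_o = 47/123 = 0.382114
P_e = (68*60 + 55*63) / 15129 = 0.498711
kappa = (P_o - P_e) / (1 - P_e)
kappa = (0.382114 - 0.498711) / (1 - 0.498711)
kappa = -0.2326

-0.2326


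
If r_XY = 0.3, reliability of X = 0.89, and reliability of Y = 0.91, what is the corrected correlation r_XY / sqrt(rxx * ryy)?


r_corrected = rxy / sqrt(rxx * ryy)
= 0.3 / sqrt(0.89 * 0.91)
= 0.3 / sqrt(0.8099)
= 0.3 / 0.899944
r_corrected = 0.3334

0.3334


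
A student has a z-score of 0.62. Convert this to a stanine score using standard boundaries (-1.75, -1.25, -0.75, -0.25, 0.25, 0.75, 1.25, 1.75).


Stanine boundaries: [-1.75, -1.25, -0.75, -0.25, 0.25, 0.75, 1.25, 1.75]
z = 0.62
Check each boundary:
  z >= -1.75 -> could be stanine 2
  z >= -1.25 -> could be stanine 3
  z >= -0.75 -> could be stanine 4
  z >= -0.25 -> could be stanine 5
  z >= 0.25 -> could be stanine 6
  z < 0.75
  z < 1.25
  z < 1.75
Highest qualifying boundary gives stanine = 6

6


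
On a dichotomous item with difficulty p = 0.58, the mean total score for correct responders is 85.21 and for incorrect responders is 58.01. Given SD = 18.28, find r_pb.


q = 1 - p = 0.42
rpb = ((M1 - M0) / SD) * sqrt(p * q)
rpb = ((85.21 - 58.01) / 18.28) * sqrt(0.58 * 0.42)
rpb = 0.7344

0.7344


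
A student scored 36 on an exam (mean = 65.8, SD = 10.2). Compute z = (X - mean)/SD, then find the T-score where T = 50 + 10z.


z = (X - mean) / SD = (36 - 65.8) / 10.2
z = -29.8 / 10.2
z = -2.9216
T-score = T = 50 + 10z
Carry z at full precision (z = -29.8 / 10.2) into the conversion:
T-score = 50 + 10 * (-29.8 / 10.2) = 50 + -298 / 10.2
T-score = 50 + -29.2157
T-score = 20.7843

20.7843


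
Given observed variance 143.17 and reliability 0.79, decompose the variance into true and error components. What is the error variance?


var_true = rxx * var_obs = 0.79 * 143.17 = 113.1043
var_error = var_obs - var_true
var_error = 143.17 - 113.1043
var_error = 30.0657

30.0657


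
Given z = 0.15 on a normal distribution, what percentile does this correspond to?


CDF(z) = 0.5 * (1 + erf(z/sqrt(2)))
erf(0.1061) = 0.1192
CDF = 0.5596
Percentile rank = 0.5596 * 100 = 55.96

55.96


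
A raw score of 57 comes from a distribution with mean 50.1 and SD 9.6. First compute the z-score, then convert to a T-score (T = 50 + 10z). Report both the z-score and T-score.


z = (X - mean) / SD = (57 - 50.1) / 9.6
z = 6.9 / 9.6
z = 0.7188
T-score = T = 50 + 10z
Carry z at full precision (z = 6.9 / 9.6) into the conversion:
T-score = 50 + 10 * (6.9 / 9.6) = 50 + 69 / 9.6
T-score = 50 + 7.1875
T-score = 57.1875

57.1875


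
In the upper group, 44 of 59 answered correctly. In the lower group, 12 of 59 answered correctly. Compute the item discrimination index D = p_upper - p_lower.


p_upper = 44/59 = 0.7458
p_lower = 12/59 = 0.2034
D = 0.7458 - 0.2034 = 0.5424

0.5424


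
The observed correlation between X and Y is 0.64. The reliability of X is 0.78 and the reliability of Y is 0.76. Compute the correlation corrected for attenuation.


r_corrected = rxy / sqrt(rxx * ryy)
= 0.64 / sqrt(0.78 * 0.76)
= 0.64 / sqrt(0.5928)
= 0.64 / 0.769935
r_corrected = 0.8312

0.8312


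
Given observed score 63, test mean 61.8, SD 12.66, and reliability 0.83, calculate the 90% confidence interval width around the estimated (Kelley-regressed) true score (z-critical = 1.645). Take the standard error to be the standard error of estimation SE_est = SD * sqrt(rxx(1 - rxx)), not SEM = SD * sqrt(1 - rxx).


True score estimate = 0.83*63 + 0.17*61.8 = 62.796
SE_est = SD * sqrt(rxx * (1 - rxx)) = 12.66 * sqrt(0.83 * 0.17) = 12.66 * sqrt(0.1411) = 4.755511
CI = T_est +/- z * SE_est, so width = 2 * z * SE_est = 2 * 1.645 * 4.755511
Width = 15.6456

15.6456


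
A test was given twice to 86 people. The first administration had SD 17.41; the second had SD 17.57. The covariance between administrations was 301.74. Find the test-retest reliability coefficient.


r = cov(X,Y) / (SD_X * SD_Y)
r = 301.74 / (17.41 * 17.57)
r = 301.74 / 305.8937
r = 0.9864

0.9864


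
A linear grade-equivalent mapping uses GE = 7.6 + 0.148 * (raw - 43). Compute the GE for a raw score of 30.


raw - median = 30 - 43 = -13
slope * diff = 0.148 * -13 = -1.924
GE = 7.6 + -1.924
GE = 5.676

5.676


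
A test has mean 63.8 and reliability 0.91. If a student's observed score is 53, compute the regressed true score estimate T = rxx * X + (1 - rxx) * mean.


T_est = rxx * X + (1 - rxx) * mean
T_est = 0.91 * 53 + 0.09 * 63.8
T_est = 48.23 + 5.742
T_est = 53.972

53.972


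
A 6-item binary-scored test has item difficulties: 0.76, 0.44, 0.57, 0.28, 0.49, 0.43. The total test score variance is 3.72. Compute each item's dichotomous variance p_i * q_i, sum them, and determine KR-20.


For each item, compute p_i * q_i:
  Item 1: 0.76 * 0.24 = 0.1824
  Item 2: 0.44 * 0.56 = 0.2464
  Item 3: 0.57 * 0.43 = 0.2451
  Item 4: 0.28 * 0.72 = 0.2016
  Item 5: 0.49 * 0.51 = 0.2499
  Item 6: 0.43 * 0.57 = 0.2451
Sum(p_i * q_i) = 0.1824 + 0.2464 + 0.2451 + 0.2016 + 0.2499 + 0.2451 = 1.3705
KR-20 = (k/(k-1)) * (1 - Sum(p_i*q_i) / Var_total)
= (6/5) * (1 - 1.3705/3.72)
= 1.2 * 0.6316
KR-20 = 0.7579

0.7579


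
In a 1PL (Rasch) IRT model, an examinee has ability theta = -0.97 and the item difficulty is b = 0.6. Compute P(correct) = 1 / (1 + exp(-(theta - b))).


theta - b = -0.97 - 0.6 = -1.57
exp(-(theta - b)) = exp(1.57) = 4.8066
P = 1 / (1 + 4.8066)
P = 0.1722

0.1722


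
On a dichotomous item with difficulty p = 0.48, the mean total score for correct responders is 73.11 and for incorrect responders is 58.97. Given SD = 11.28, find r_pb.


q = 1 - p = 0.52
rpb = ((M1 - M0) / SD) * sqrt(p * q)
rpb = ((73.11 - 58.97) / 11.28) * sqrt(0.48 * 0.52)
rpb = 0.6263

0.6263


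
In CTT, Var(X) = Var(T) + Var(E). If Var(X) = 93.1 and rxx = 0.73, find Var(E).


var_true = rxx * var_obs = 0.73 * 93.1 = 67.963
var_error = var_obs - var_true
var_error = 93.1 - 67.963
var_error = 25.137

25.137


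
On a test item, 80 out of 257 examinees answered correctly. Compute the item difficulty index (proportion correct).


Item difficulty p = number correct / total examinees
p = 80 / 257
p = 0.3113

0.3113


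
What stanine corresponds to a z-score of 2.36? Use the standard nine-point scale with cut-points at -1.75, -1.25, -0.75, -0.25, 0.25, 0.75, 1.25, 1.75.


Stanine boundaries: [-1.75, -1.25, -0.75, -0.25, 0.25, 0.75, 1.25, 1.75]
z = 2.36
Check each boundary:
  z >= -1.75 -> could be stanine 2
  z >= -1.25 -> could be stanine 3
  z >= -0.75 -> could be stanine 4
  z >= -0.25 -> could be stanine 5
  z >= 0.25 -> could be stanine 6
  z >= 0.75 -> could be stanine 7
  z >= 1.25 -> could be stanine 8
  z >= 1.75 -> could be stanine 9
Highest qualifying boundary gives stanine = 9

9


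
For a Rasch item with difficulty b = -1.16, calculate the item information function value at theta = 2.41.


P = 1/(1+exp(-(2.41--1.16))) = 0.9726
I = P*(1-P) = 0.9726 * 0.0274
I = 0.0266

0.0266


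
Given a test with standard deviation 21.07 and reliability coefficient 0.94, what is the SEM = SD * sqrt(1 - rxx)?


SEM = SD * sqrt(1 - rxx)
SEM = 21.07 * sqrt(1 - 0.94)
SEM = 21.07 * sqrt(0.06) = 21.07 * 0.244949
SEM = 5.1611

5.1611


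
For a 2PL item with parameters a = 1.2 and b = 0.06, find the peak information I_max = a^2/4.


For 2PL, max info at theta = b = 0.06
I_max = a^2 / 4 = 1.2^2 / 4
= 1.44 / 4
I_max = 0.36

0.36


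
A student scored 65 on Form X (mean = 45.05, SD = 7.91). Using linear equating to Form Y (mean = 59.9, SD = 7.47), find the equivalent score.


slope = SD_Y / SD_X = 7.47 / 7.91 ~ 0.9444
intercept = mean_Y - slope * mean_X = 59.9 - (7.47 / 7.91) * 45.05 ~ 17.3559
Y = slope * X + intercept. To avoid rounding drift from the rounded slope/intercept, evaluate the equivalent form Y = mean_Y + SD_Y * (X - mean_X) / SD_X at full precision:
Y = 59.9 + 7.47 * (65 - 45.05) / 7.91
Y = 59.9 + 7.47 * 19.95 / 7.91
Y = 59.9 + 149.0265 / 7.91
Y = 59.9 + 18.8403
Y = 78.7403

78.7403


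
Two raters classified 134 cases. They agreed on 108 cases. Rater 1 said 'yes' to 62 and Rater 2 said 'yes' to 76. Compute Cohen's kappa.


P_o = 108/134 = 0.80597
P_e = (62*76 + 72*58) / 17956 = 0.494988
kappa = (P_o - P_e) / (1 - P_e)
kappa = (0.80597 - 0.494988) / (1 - 0.494988)
kappa = 0.6158

0.6158


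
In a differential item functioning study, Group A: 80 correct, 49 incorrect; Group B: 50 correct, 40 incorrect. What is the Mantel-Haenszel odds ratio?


Odds_A = 80/49 = 1.6327
Odds_B = 50/40 = 1.25
OR = Odds_A / Odds_B = 1.6327 / 1.25
Exactly, OR = (80 * 40) / (49 * 50) = 3200 / 2450
OR = 1.3061

1.3061


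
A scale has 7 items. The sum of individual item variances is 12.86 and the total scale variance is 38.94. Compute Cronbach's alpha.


alpha = (k/(k-1)) * (1 - sum(si^2)/s_total^2)
= (7/6) * (1 - 12.86/38.94)
alpha = 0.7814

0.7814


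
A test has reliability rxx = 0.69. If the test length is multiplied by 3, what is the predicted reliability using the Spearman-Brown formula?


r_new = (n * rxx) / (1 + (n-1) * rxx)
r_new = (3 * 0.69) / (1 + 2 * 0.69)
r_new = 2.07 / 2.38
r_new = 0.8697

0.8697


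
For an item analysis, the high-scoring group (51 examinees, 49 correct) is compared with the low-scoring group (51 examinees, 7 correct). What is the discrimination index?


p_upper = 49/51 = 0.9608
p_lower = 7/51 = 0.1373
D = 0.9608 - 0.1373 = 0.8235

0.8235


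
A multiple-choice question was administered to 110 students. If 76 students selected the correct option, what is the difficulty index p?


Item difficulty p = number correct / total examinees
p = 76 / 110
p = 0.6909

0.6909


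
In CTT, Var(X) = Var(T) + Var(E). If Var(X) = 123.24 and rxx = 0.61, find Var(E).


var_true = rxx * var_obs = 0.61 * 123.24 = 75.1764
var_error = var_obs - var_true
var_error = 123.24 - 75.1764
var_error = 48.0636

48.0636


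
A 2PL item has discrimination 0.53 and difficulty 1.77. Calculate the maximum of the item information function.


For 2PL, max info at theta = b = 1.77
I_max = a^2 / 4 = 0.53^2 / 4
= 0.2809 / 4
I_max = 0.0702

0.0702


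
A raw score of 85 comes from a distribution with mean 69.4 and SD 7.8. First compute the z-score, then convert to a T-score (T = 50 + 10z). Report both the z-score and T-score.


z = (X - mean) / SD = (85 - 69.4) / 7.8
z = 15.6 / 7.8
z = 2.0
T-score = T = 50 + 10z
Carry z at full precision (z = 15.6 / 7.8) into the conversion:
T-score = 50 + 10 * (15.6 / 7.8) = 50 + 156 / 7.8
T-score = 50 + 20.0
T-score = 70.0

70.0


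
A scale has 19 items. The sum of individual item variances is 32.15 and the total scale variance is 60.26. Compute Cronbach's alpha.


alpha = (k/(k-1)) * (1 - sum(si^2)/s_total^2)
= (19/18) * (1 - 32.15/60.26)
alpha = 0.4924

0.4924


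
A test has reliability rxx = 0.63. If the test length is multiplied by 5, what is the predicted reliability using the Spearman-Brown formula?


r_new = (n * rxx) / (1 + (n-1) * rxx)
r_new = (5 * 0.63) / (1 + 4 * 0.63)
r_new = 3.15 / 3.52
r_new = 0.8949

0.8949


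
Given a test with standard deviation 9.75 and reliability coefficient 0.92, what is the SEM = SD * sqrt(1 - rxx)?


SEM = SD * sqrt(1 - rxx)
SEM = 9.75 * sqrt(1 - 0.92)
SEM = 9.75 * sqrt(0.08) = 9.75 * 0.282843
SEM = 2.7577

2.7577


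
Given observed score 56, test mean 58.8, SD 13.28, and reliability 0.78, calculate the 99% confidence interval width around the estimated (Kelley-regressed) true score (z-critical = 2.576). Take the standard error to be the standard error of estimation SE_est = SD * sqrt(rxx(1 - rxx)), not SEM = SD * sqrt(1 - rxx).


True score estimate = 0.78*56 + 0.22*58.8 = 56.616
SE_est = SD * sqrt(rxx * (1 - rxx)) = 13.28 * sqrt(0.78 * 0.22) = 13.28 * sqrt(0.1716) = 5.501191
CI = T_est +/- z * SE_est, so width = 2 * z * SE_est = 2 * 2.576 * 5.501191
Width = 28.3421

28.3421


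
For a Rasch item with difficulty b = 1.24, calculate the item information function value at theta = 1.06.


P = 1/(1+exp(-(1.06-1.24))) = 0.4551
I = P*(1-P) = 0.4551 * 0.5449
I = 0.248

0.248


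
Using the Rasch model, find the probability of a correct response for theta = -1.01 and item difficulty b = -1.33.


theta - b = -1.01 - -1.33 = 0.32
exp(-(theta - b)) = exp(-0.32) = 0.7261
P = 1 / (1 + 0.7261)
P = 0.5793

0.5793


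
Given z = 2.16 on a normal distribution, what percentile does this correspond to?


CDF(z) = 0.5 * (1 + erf(z/sqrt(2)))
erf(1.5274) = 0.9692
CDF = 0.9846
Percentile rank = 0.9846 * 100 = 98.46

98.46


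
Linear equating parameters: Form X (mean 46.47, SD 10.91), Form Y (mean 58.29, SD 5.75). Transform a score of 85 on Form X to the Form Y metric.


slope = SD_Y / SD_X = 5.75 / 10.91 ~ 0.527
intercept = mean_Y - slope * mean_X = 58.29 - (5.75 / 10.91) * 46.47 ~ 33.7985
Y = slope * X + intercept. To avoid rounding drift from the rounded slope/intercept, evaluate the equivalent form Y = mean_Y + SD_Y * (X - mean_X) / SD_X at full precision:
Y = 58.29 + 5.75 * (85 - 46.47) / 10.91
Y = 58.29 + 5.75 * 38.53 / 10.91
Y = 58.29 + 221.5475 / 10.91
Y = 58.29 + 20.3068
Y = 78.5968

78.5968


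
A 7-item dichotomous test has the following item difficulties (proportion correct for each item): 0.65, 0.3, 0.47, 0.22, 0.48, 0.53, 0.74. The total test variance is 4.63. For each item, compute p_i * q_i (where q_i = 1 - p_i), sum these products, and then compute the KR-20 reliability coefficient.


For each item, compute p_i * q_i:
  Item 1: 0.65 * 0.35 = 0.2275
  Item 2: 0.3 * 0.7 = 0.21
  Item 3: 0.47 * 0.53 = 0.2491
  Item 4: 0.22 * 0.78 = 0.1716
  Item 5: 0.48 * 0.52 = 0.2496
  Item 6: 0.53 * 0.47 = 0.2491
  Item 7: 0.74 * 0.26 = 0.1924
Sum(p_i * q_i) = 0.2275 + 0.21 + 0.2491 + 0.1716 + 0.2496 + 0.2491 + 0.1924 = 1.5493
KR-20 = (k/(k-1)) * (1 - Sum(p_i*q_i) / Var_total)
= (7/6) * (1 - 1.5493/4.63)
= 1.1667 * 0.6654
KR-20 = 0.7763

0.7763


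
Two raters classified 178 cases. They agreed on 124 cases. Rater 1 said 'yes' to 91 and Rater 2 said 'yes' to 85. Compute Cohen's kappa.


P_o = 124/178 = 0.696629
P_e = (91*85 + 87*93) / 31684 = 0.499495
kappa = (P_o - P_e) / (1 - P_e)
kappa = (0.696629 - 0.499495) / (1 - 0.499495)
kappa = 0.3939

0.3939


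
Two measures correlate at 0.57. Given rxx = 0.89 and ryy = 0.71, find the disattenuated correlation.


r_corrected = rxy / sqrt(rxx * ryy)
= 0.57 / sqrt(0.89 * 0.71)
= 0.57 / sqrt(0.6319)
= 0.57 / 0.794921
r_corrected = 0.7171

0.7171


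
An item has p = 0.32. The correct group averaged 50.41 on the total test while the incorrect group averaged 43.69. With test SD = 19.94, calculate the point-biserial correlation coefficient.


q = 1 - p = 0.68
rpb = ((M1 - M0) / SD) * sqrt(p * q)
rpb = ((50.41 - 43.69) / 19.94) * sqrt(0.32 * 0.68)
rpb = 0.1572

0.1572


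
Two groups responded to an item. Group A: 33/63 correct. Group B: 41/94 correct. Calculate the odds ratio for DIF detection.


Odds_A = 33/30 = 1.1
Odds_B = 41/53 = 0.7736
OR = Odds_A / Odds_B = 1.1 / 0.7736
Exactly, OR = (33 * 53) / (30 * 41) = 1749 / 1230
OR = 1.422

1.422


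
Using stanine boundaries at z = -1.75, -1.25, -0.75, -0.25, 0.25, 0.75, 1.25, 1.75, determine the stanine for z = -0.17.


Stanine boundaries: [-1.75, -1.25, -0.75, -0.25, 0.25, 0.75, 1.25, 1.75]
z = -0.17
Check each boundary:
  z >= -1.75 -> could be stanine 2
  z >= -1.25 -> could be stanine 3
  z >= -0.75 -> could be stanine 4
  z >= -0.25 -> could be stanine 5
  z < 0.25
  z < 0.75
  z < 1.25
  z < 1.75
Highest qualifying boundary gives stanine = 5

5


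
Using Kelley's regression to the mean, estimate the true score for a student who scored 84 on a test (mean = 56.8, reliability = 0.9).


T_est = rxx * X + (1 - rxx) * mean
T_est = 0.9 * 84 + 0.1 * 56.8
T_est = 75.6 + 5.68
T_est = 81.28

81.28


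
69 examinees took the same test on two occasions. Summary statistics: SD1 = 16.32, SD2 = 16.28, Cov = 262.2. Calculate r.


r = cov(X,Y) / (SD_X * SD_Y)
r = 262.2 / (16.32 * 16.28)
r = 262.2 / 265.6896
r = 0.9869

0.9869


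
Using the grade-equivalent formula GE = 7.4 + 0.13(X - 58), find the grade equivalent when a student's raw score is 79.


raw - median = 79 - 58 = 21
slope * diff = 0.13 * 21 = 2.73
GE = 7.4 + 2.73
GE = 10.13

10.13
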